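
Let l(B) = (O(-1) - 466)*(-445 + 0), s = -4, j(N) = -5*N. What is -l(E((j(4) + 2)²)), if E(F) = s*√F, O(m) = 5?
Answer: -205145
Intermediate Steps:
E(F) = -4*√F
l(B) = 205145 (l(B) = (5 - 466)*(-445 + 0) = -461*(-445) = 205145)
-l(E((j(4) + 2)²)) = -1*205145 = -205145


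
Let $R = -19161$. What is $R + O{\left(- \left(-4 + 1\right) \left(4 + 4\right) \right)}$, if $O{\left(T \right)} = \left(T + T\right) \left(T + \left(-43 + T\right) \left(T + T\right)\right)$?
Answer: $-61785$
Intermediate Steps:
$O{\left(T \right)} = 2 T \left(T + 2 T \left(-43 + T\right)\right)$ ($O{\left(T \right)} = 2 T \left(T + \left(-43 + T\right) 2 T\right) = 2 T \left(T + 2 T \left(-43 + T\right)\right)$)
$R + O{\left(- \left(-4 + 1\right) \left(4 + 4\right) \right)} = -19161 + \left(- \left(-4 + 1\right) \left(4 + 4\right)\right)^{2} \left(-170 + 4 \left(- \left(-4 + 1\right) \left(4 + 4\right)\right)\right) = -19161 + \left(- \left(-3\right) 8\right)^{2} \left(-170 + 4 \left(- \left(-3\right) 8\right)\right) = -19161 + \left(\left(-1\right) \left(-24\right)\right)^{2} \left(-170 + 4 \left(\left(-1\right) \left(-24\right)\right)\right) = -19161 + 24^{2} \left(-170 + 4 \cdot 24\right) = -19161 + 576 \left(-170 + 96\right) = -19161 + 576 \left(-74\right) = -19161 - 42624 = -61785$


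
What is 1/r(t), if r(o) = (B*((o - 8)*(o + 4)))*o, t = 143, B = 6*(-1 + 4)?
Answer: 1/51081030 ≈ 1.9577e-8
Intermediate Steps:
B = 18 (B = 6*3 = 18)
r(o) = 18*o*(-8 + o)*(4 + o) (r(o) = (18*((o - 8)*(o + 4)))*o = (18*((-8 + o)*(4 + o)))*o = (18*(-8 + o)*(4 + o))*o = 18*o*(-8 + o)*(4 + o))
1/r(t) = 1/(18*143*(-32 + 143**2 - 4*143)) = 1/(18*143*(-32 + 20449 - 572)) = 1/(18*143*19845) = 1/51081030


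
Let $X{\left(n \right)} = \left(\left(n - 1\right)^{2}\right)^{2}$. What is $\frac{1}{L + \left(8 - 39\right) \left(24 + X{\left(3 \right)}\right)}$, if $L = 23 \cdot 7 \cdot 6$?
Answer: $- \frac{1}{274} \approx -0.0036496$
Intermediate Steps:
$X{\left(n \right)} = \left(-1 + n\right)^{4}$ ($X{\left(n \right)} = \left(\left(-1 + n\right)^{2}\right)^{2} = \left(-1 + n\right)^{4}$)
$L = 966$ ($L = 161 \cdot 6 = 966$)
$\frac{1}{L + \left(8 - 39\right) \left(24 + X{\left(3 \right)}\right)} = \frac{1}{966 + \left(8 - 39\right) \left(24 + \left(-1 + 3\right)^{4}\right)} = \frac{1}{966 - 31 \left(24 + 2^{4}\right)} = \frac{1}{966 - 31 \left(24 + 16\right)} = \frac{1}{966 - 1240} = \frac{1}{-274} = - \frac{1}{274}$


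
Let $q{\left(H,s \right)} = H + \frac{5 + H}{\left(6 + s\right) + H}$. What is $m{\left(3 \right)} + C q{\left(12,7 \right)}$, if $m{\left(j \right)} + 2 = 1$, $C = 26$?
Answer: $\frac{8217}{25} \approx 328.68$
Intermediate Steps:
$m{\left(j \right)} = -1$ ($m{\left(j \right)} = -2 + 1 = -1$)
$q{\left(H,s \right)} = H + \frac{5 + H}{6 + H + s}$
$m{\left(3 \right)} + C q{\left(12,7 \right)} = -1 + 26 \frac{5 + 12^{2} + 7 \cdot 12 + 12 \cdot 7}{6 + 12 + 7} = -1 + 26 \frac{5 + 144 + 84 + 84}{25} = -1 + 26 \cdot \frac{1}{25} \cdot 317 = -1 + 26 \cdot \frac{317}{25} = -1 + \frac{8242}{25} = \frac{8217}{25}$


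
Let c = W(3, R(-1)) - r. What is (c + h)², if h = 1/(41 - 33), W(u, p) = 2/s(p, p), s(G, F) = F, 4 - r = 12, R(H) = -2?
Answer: 3249/64 ≈ 50.766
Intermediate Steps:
r = -8 (r = 4 - 1*12 = 4 - 12 = -8)
W(u, p) = 2/p
h = ⅛ (h = 1/8 = ⅛ ≈ 0.12500)
c = 7 (c = 2/(-2) - 1*(-8) = 2*(-½) + 8 = -1 + 8 = 7)
(c + h)² = (7 + ⅛)² = (57/8)² = 3249/64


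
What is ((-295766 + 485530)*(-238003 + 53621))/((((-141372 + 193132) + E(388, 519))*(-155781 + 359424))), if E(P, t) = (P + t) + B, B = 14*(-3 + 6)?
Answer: -187107304/57400101 ≈ -3.2597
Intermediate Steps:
B = 42 (B = 14*3 = 42)
E(P, t) = 42 + P + t (E(P, t) = (P + t) + 42 = 42 + P + t)
((-295766 + 485530)*(-238003 + 53621))/((((-141372 + 193132) + E(388, 519))*(-155781 + 359424))) = ((-295766 + 485530)*(-238003 + 53621))/((((-141372 + 193132) + (42 + 388 + 519))*(-155781 + 359424))) = (189764*(-184382))/(((51760 + 949)*203643)) = -34989065848/(52709*203643) = -34989065848/10733818887 = -34989065848*1/10733818887 = -187107304/57400101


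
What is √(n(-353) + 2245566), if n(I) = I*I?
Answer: 5*√94807 ≈ 1539.5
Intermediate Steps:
n(I) = I²
√(n(-353) + 2245566) = √((-353)² + 2245566) = √(124609 + 2245566) = √2370175 = 5*√94807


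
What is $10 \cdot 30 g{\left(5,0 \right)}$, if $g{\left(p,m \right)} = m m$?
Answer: $0$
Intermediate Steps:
$g{\left(p,m \right)} = m^{2}$
$10 \cdot 30 g{\left(5,0 \right)} = 10 \cdot 30 \cdot 0^{2} = 300 \cdot 0 = 0$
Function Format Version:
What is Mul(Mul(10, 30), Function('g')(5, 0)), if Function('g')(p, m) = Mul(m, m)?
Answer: 0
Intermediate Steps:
Function('g')(p, m) = Pow(m, 2)
Mul(Mul(10, 30), Function('g')(5, 0)) = Mul(Mul(10, 30), Pow(0, 2)) = Mul(300, 0) = 0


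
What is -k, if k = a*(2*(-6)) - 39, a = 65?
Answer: 819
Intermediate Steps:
k = -819 (k = 65*(2*(-6)) - 39 = 65*(-12) - 39 = -780 - 39 = -819)
-k = -1*(-819) = 819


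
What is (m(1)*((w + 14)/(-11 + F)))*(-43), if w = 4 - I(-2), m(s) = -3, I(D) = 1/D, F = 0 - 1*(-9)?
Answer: -4773/4 ≈ -1193.3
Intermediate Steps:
F = 9 (F = 0 + 9 = 9)
w = 9/2 (w = 4 - 1/(-2) = 4 - 1*(-½) = 4 + ½ = 9/2 ≈ 4.5000)
(m(1)*((w + 14)/(-11 + F)))*(-43) = -3*(9/2 + 14)/(-11 + 9)*(-43) = -111/(2*(-2))*(-43) = -111*(-1)/(2*2)*(-43) = -3*(-37/4)*(-43) = (111/4)*(-43) = -4773/4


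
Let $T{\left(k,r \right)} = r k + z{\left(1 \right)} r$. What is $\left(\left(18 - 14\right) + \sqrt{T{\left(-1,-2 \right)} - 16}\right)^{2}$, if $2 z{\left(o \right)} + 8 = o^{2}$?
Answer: $\left(4 + i \sqrt{7}\right)^{2} \approx 9.0 + 21.166 i$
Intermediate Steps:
$z{\left(o \right)} = -4 + \frac{o^{2}}{2}$
$T{\left(k,r \right)} = - \frac{7 r}{2} + k r$ ($T{\left(k,r \right)} = r k + \left(-4 + \frac{1^{2}}{2}\right) r = k r + \left(-4 + \frac{1}{2} \cdot 1\right) r = k r + \left(-4 + \frac{1}{2}\right) r = k r - \frac{7 r}{2} = - \frac{7 r}{2} + k r$)
$\left(\left(18 - 14\right) + \sqrt{T{\left(-1,-2 \right)} - 16}\right)^{2} = \left(\left(18 - 14\right) + \sqrt{\frac{1}{2} \left(-2\right) \left(-7 + 2 \left(-1\right)\right) - 16}\right)^{2} = \left(\left(18 - 14\right) + \sqrt{\frac{1}{2} \left(-2\right) \left(-7 - 2\right) - 16}\right)^{2} = \left(4 + \sqrt{\frac{1}{2} \left(-2\right) \left(-9\right) - 16}\right)^{2} = \left(4 + \sqrt{9 - 16}\right)^{2} = \left(4 + \sqrt{-7}\right)^{2} = \left(4 + i \sqrt{7}\right)^{2}$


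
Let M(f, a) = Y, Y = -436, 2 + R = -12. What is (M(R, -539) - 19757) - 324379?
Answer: -344572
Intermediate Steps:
R = -14 (R = -2 - 12 = -14)
M(f, a) = -436
(M(R, -539) - 19757) - 324379 = (-436 - 19757) - 324379 = -20193 - 324379 = -344572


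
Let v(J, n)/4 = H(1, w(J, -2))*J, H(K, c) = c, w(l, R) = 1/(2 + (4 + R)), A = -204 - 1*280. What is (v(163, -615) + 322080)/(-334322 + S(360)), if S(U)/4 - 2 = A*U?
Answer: -322243/1031274 ≈ -0.31247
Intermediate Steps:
A = -484 (A = -204 - 280 = -484)
w(l, R) = 1/(6 + R)
v(J, n) = J (v(J, n) = 4*(J/(6 - 2)) = 4*(J/4) = J)
S(U) = 8 - 1936*U (S(U) = 8 + 4*(-484*U) = 8 - 1936*U)
(v(163, -615) + 322080)/(-334322 + S(360)) = (163 + 322080)/(-334322 + (8 - 1936*360)) = 322243/(-334322 + (8 - 696960)) = 322243/(-334322 - 696952) = 322243/(-1031274) = 322243*(-1/1031274) = -322243/1031274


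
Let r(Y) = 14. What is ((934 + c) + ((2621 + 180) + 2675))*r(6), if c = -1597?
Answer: 67382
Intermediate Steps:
((934 + c) + ((2621 + 180) + 2675))*r(6) = ((934 - 1597) + ((2621 + 180) + 2675))*14 = (-663 + (2801 + 2675))*14 = (-663 + 5476)*14 = 4813*14 = 67382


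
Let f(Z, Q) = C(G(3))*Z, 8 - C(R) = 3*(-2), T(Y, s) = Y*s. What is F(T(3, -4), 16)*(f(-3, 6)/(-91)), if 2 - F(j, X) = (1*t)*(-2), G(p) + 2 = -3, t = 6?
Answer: 84/13 ≈ 6.4615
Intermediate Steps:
G(p) = -5 (G(p) = -2 - 3 = -5)
C(R) = 14 (C(R) = 8 - 3*(-2) = 8 - 1*(-6) = 8 + 6 = 14)
F(j, X) = 14 (F(j, X) = 2 - 1*6*(-2) = 2 - 6*(-2) = 2 - 1*(-12) = 2 + 12 = 14)
f(Z, Q) = 14*Z
F(T(3, -4), 16)*(f(-3, 6)/(-91)) = 14*((14*(-3))/(-91)) = 14*(-42*(-1/91)) = 14*(6/13) = 84/13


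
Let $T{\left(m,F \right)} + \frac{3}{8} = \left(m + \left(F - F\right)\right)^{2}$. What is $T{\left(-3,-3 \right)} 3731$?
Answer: $\frac{257439}{8} \approx 32180.0$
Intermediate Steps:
$T{\left(m,F \right)} = - \frac{3}{8} + m^{2}$ ($T{\left(m,F \right)} = - \frac{3}{8} + \left(m + \left(F - F\right)\right)^{2} = - \frac{3}{8} + \left(m + 0\right)^{2} = - \frac{3}{8} + m^{2}$)
$T{\left(-3,-3 \right)} 3731 = \left(- \frac{3}{8} + \left(-3\right)^{2}\right) 3731 = \left(- \frac{3}{8} + 9\right) 3731 = \frac{69}{8} \cdot 3731 = \frac{257439}{8}$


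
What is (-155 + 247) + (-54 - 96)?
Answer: -58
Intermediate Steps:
(-155 + 247) + (-54 - 96) = 92 - 150 = -58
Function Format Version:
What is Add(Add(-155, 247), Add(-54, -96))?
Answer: -58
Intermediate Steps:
Add(Add(-155, 247), Add(-54, -96)) = Add(92, -150) = -58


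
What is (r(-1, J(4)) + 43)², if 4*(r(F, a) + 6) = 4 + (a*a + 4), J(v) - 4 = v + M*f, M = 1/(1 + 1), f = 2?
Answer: 56169/16 ≈ 3510.6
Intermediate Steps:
M = ½ (M = 1/2 = ½ ≈ 0.50000)
J(v) = 5 + v (J(v) = 4 + (v + (½)*2) = 4 + (v + 1) = 4 + (1 + v) = 5 + v)
r(F, a) = -4 + a²/4 (r(F, a) = -6 + (4 + (a*a + 4))/4 = -6 + (4 + (a² + 4))/4 = -6 + (4 + (4 + a²))/4 = -6 + (8 + a²)/4 = -6 + (2 + a²/4) = -4 + a²/4)
(r(-1, J(4)) + 43)² = ((-4 + (5 + 4)²/4) + 43)² = ((-4 + (¼)*9²) + 43)² = ((-4 + (¼)*81) + 43)² = ((-4 + 81/4) + 43)² = (65/4 + 43)² = (237/4)² = 56169/16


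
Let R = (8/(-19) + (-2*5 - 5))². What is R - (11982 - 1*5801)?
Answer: -2145492/361 ≈ -5943.2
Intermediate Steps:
R = 85849/361 (R = (8*(-1/19) + (-10 - 5))² = (-8/19 - 15)² = (-293/19)² = 85849/361 ≈ 237.81)
R - (11982 - 1*5801) = 85849/361 - (11982 - 1*5801) = 85849/361 - (11982 - 5801) = 85849/361 - 1*6181 = 85849/361 - 6181 = -2145492/361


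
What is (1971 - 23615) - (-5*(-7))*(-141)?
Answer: -16709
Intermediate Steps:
(1971 - 23615) - (-5*(-7))*(-141) = -21644 - 35*(-141) = -21644 - 1*(-4935) = -21644 + 4935 = -16709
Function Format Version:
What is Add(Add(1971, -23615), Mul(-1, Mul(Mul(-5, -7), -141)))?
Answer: -16709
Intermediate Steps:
Add(Add(1971, -23615), Mul(-1, Mul(Mul(-5, -7), -141))) = Add(-21644, Mul(-1, Mul(35, -141))) = Add(-21644, Mul(-1, -4935)) = Add(-21644, 4935) = -16709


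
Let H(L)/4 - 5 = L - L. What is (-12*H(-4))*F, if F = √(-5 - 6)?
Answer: -240*I*√11 ≈ -795.99*I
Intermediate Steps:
H(L) = 20 (H(L) = 20 + 4*(L - L) = 20 + 4*0 = 20 + 0 = 20)
F = I*√11 (F = √(-11) = I*√11 ≈ 3.3166*I)
(-12*H(-4))*F = (-12*20)*(I*√11) = -240*I*√11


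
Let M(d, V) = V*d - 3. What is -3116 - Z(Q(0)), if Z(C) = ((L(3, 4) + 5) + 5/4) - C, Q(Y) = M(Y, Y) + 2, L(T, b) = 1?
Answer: -12497/4 ≈ -3124.3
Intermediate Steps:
M(d, V) = -3 + V*d
Q(Y) = -1 + Y**2 (Q(Y) = (-3 + Y*Y) + 2 = (-3 + Y**2) + 2 = -1 + Y**2)
Z(C) = 29/4 - C (Z(C) = ((1 + 5) + 5/4) - C = (6 + 5*(1/4)) - C = (6 + 5/4) - C = 29/4 - C)
-3116 - Z(Q(0)) = -3116 - (29/4 - (-1 + 0**2)) = -3116 - (29/4 - (-1 + 0)) = -3116 - (29/4 - 1*(-1)) = -3116 - (29/4 + 1) = -3116 - 1*33/4 = -3116 - 33/4 = -12497/4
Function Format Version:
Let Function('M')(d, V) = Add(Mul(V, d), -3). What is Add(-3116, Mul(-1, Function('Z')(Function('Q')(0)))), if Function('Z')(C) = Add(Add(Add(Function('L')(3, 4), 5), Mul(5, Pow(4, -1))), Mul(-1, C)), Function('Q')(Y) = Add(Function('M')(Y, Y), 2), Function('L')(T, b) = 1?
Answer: Rational(-12497, 4) ≈ -3124.3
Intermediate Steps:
Function('M')(d, V) = Add(-3, Mul(V, d))
Function('Q')(Y) = Add(-1, Pow(Y, 2)) (Function('Q')(Y) = Add(Add(-3, Mul(Y, Y)), 2) = Add(Add(-3, Pow(Y, 2)), 2) = Add(-1, Pow(Y, 2)))
Function('Z')(C) = Add(Rational(29, 4), Mul(-1, C)) (Function('Z')(C) = Add(Add(Add(1, 5), Mul(5, Pow(4, -1))), Mul(-1, C)) = Add(Add(6, Mul(5, Rational(1, 4))), Mul(-1, C)) = Add(Add(6, Rational(5, 4)), Mul(-1, C)) = Add(Rational(29, 4), Mul(-1, C)))
Add(-3116, Mul(-1, Function('Z')(Function('Q')(0)))) = Add(-3116, Mul(-1, Add(Rational(29, 4), Mul(-1, Add(-1, Pow(0, 2)))))) = Add(-3116, Mul(-1, Add(Rational(29, 4), Mul(-1, Add(-1, 0))))) = Add(-3116, Mul(-1, Add(Rational(29, 4), Mul(-1, -1)))) = Add(-3116, Mul(-1, Add(Rational(29, 4), 1))) = Add(-3116, Mul(-1, Rational(33, 4))) = Add(-3116, Rational(-33, 4)) = Rational(-12497, 4)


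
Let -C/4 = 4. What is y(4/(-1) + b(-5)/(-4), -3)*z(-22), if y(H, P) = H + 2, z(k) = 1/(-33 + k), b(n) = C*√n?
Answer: 2/55 - 4*I*√5/55 ≈ 0.036364 - 0.16262*I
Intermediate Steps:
C = -16 (C = -4*4 = -16)
b(n) = -16*√n
y(H, P) = 2 + H
y(4/(-1) + b(-5)/(-4), -3)*z(-22) = (2 + (4/(-1) - 16*I*√5/(-4)))/(-33 - 22) = (2 + (4*(-1) - 16*I*√5*(-¼)))/(-55) = (2 + (-4 - 16*I*√5*(-¼)))*(-1/55) = (2 + (-4 + 4*I*√5))*(-1/55) = (-2 + 4*I*√5)*(-1/55) = 2/55 - 4*I*√5/55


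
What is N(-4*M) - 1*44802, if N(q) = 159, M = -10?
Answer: -44643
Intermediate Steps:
N(-4*M) - 1*44802 = 159 - 1*44802 = 159 - 44802 = -44643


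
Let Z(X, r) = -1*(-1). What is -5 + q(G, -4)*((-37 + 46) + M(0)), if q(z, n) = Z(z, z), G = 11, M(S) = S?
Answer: 4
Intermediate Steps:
Z(X, r) = 1
q(z, n) = 1
-5 + q(G, -4)*((-37 + 46) + M(0)) = -5 + 1*((-37 + 46) + 0) = -5 + 1*(9 + 0) = -5 + 1*9 = -5 + 9 = 4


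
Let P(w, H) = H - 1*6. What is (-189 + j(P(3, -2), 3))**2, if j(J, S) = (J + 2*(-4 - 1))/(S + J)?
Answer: 859329/25 ≈ 34373.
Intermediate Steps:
P(w, H) = -6 + H (P(w, H) = H - 6 = -6 + H)
j(J, S) = (-10 + J)/(J + S) (j(J, S) = (J + 2*(-5))/(J + S) = (J - 10)/(J + S) = (-10 + J)/(J + S))
(-189 + j(P(3, -2), 3))**2 = (-189 + (-10 + (-6 - 2))/((-6 - 2) + 3))**2 = (-189 + (-10 - 8)/(-8 + 3))**2 = (-189 - 18/(-5))**2 = (-189 - 1/5*(-18))**2 = (-189 + 18/5)**2 = (-927/5)**2 = 859329/25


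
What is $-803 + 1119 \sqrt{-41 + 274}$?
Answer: $-803 + 1119 \sqrt{233} \approx 16278.0$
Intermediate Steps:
$-803 + 1119 \sqrt{-41 + 274} = -803 + 1119 \sqrt{233}$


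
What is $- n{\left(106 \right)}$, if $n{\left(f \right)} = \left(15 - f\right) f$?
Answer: $9646$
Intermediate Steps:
$n{\left(f \right)} = f \left(15 - f\right)$
$- n{\left(106 \right)} = - 106 \left(15 - 106\right) = - 106 \left(-91\right) = \left(-1\right) \left(-9646\right) = 9646$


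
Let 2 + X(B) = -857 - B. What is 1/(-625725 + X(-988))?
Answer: -1/625596 ≈ -1.5985e-6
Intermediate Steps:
X(B) = -859 - B (X(B) = -2 + (-857 - B) = -859 - B)
1/(-625725 + X(-988)) = 1/(-625725 + (-859 - 1*(-988))) = 1/(-625725 + (-859 + 988)) = 1/(-625725 + 129) = 1/(-625596) = -1/625596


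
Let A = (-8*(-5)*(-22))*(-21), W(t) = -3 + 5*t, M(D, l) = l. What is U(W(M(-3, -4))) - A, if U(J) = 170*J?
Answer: -22390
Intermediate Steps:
A = 18480 (A = (40*(-22))*(-21) = -880*(-21) = 18480)
U(W(M(-3, -4))) - A = 170*(-3 + 5*(-4)) - 1*18480 = 170*(-3 - 20) - 18480 = 170*(-23) - 18480 = -3910 - 18480 = -22390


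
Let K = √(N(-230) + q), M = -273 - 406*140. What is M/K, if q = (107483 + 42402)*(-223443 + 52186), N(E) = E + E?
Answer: 8159*I*√212139305/333361765 ≈ 0.35648*I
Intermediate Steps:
N(E) = 2*E
q = -25668855445 (q = 149885*(-171257) = -25668855445)
M = -57113 (M = -273 - 56840 = -57113)
K = 11*I*√212139305 (K = √(2*(-230) - 25668855445) = √(-460 - 25668855445) = √(-25668855905) = 11*I*√212139305 ≈ 1.6022e+5*I)
M/K = -57113*(-I*√212139305/2333532355) = -(-8159)*I*√212139305/333361765 = 8159*I*√212139305/333361765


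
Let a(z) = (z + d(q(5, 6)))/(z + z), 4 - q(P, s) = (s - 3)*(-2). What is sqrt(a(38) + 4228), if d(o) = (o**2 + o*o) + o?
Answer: sqrt(1527486)/19 ≈ 65.048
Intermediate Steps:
q(P, s) = -2 + 2*s (q(P, s) = 4 - (s - 3)*(-2) = 4 - (-3 + s)*(-2) = 4 - (6 - 2*s) = 4 + (-6 + 2*s) = -2 + 2*s)
d(o) = o + 2*o**2 (d(o) = (o**2 + o**2) + o = 2*o**2 + o = o + 2*o**2)
a(z) = (210 + z)/(2*z) (a(z) = (z + (-2 + 2*6)*(1 + 2*(-2 + 2*6)))/(z + z) = (z + (-2 + 12)*(1 + 2*(-2 + 12)))/((2*z)) = (z + 10*(1 + 2*10))*(1/(2*z)) = (z + 10*(1 + 20))*(1/(2*z)) = (z + 10*21)*(1/(2*z)) = (z + 210)*(1/(2*z)) = (210 + z)*(1/(2*z)) = (210 + z)/(2*z))
sqrt(a(38) + 4228) = sqrt((1/2)*(210 + 38)/38 + 4228) = sqrt((1/2)*(1/38)*248 + 4228) = sqrt(62/19 + 4228) = sqrt(80394/19) = sqrt(1527486)/19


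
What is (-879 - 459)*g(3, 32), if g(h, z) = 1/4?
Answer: -669/2 ≈ -334.50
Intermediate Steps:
g(h, z) = ¼
(-879 - 459)*g(3, 32) = (-879 - 459)*(¼) = -1338*¼ = -669/2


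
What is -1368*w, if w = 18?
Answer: -24624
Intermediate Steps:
-1368*w = -1368*18 = -24624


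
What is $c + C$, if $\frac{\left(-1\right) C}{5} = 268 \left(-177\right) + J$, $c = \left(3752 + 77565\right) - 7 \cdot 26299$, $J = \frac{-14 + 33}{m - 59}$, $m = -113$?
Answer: $\frac{23117583}{172} \approx 1.344 \cdot 10^{5}$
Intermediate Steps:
$J = - \frac{19}{172}$ ($J = \frac{-14 + 33}{-113 - 59} = \frac{19}{-172} = 19 \left(- \frac{1}{172}\right) = - \frac{19}{172} \approx -0.11047$)
$c = -102776$ ($c = 81317 - 184093 = -102776$)
$C = \frac{40795055}{172}$ ($C = - 5 \left(268 \left(-177\right) - \frac{19}{172}\right) = - 5 \left(-47436 - \frac{19}{172}\right) = \left(-5\right) \left(- \frac{8159011}{172}\right) = \frac{40795055}{172} \approx 2.3718 \cdot 10^{5}$)
$c + C = -102776 + \frac{40795055}{172} = \frac{23117583}{172}$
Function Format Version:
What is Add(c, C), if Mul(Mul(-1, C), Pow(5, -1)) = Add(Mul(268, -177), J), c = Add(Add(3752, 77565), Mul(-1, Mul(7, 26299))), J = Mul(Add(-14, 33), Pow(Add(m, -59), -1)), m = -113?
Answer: Rational(23117583, 172) ≈ 1.3440e+5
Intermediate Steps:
J = Rational(-19, 172) (J = Mul(Add(-14, 33), Pow(Add(-113, -59), -1)) = Mul(19, Pow(-172, -1)) = Mul(19, Rational(-1, 172)) = Rational(-19, 172) ≈ -0.11047)
c = -102776 (c = Add(81317, Mul(-1, 184093)) = Add(81317, -184093) = -102776)
C = Rational(40795055, 172) (C = Mul(-5, Add(Mul(268, -177), Rational(-19, 172))) = Mul(-5, Add(-47436, Rational(-19, 172))) = Mul(-5, Rational(-8159011, 172)) = Rational(40795055, 172) ≈ 2.3718e+5)
Add(c, C) = Add(-102776, Rational(40795055, 172)) = Rational(23117583, 172)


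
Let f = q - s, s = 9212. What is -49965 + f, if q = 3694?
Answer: -55483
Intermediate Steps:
f = -5518 (f = 3694 - 1*9212 = 3694 - 9212 = -5518)
-49965 + f = -49965 - 5518 = -55483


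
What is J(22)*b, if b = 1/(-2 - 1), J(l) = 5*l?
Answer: -110/3 ≈ -36.667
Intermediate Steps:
b = -1/3 (b = 1/(-3) = -1/3 ≈ -0.33333)
J(22)*b = (5*22)*(-1/3) = 110*(-1/3) = -110/3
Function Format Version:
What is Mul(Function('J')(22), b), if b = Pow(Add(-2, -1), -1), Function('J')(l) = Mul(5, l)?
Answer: Rational(-110, 3) ≈ -36.667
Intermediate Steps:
b = Rational(-1, 3) (b = Pow(-3, -1) = Rational(-1, 3) ≈ -0.33333)
Mul(Function('J')(22), b) = Mul(Mul(5, 22), Rational(-1, 3)) = Mul(110, Rational(-1, 3)) = Rational(-110, 3)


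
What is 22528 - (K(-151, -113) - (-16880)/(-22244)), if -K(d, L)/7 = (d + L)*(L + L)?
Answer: 2447822956/5561 ≈ 4.4018e+5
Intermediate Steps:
K(d, L) = -14*L*(L + d) (K(d, L) = -7*(d + L)*(L + L) = -7*(L + d)*2*L = -14*L*(L + d))
22528 - (K(-151, -113) - (-16880)/(-22244)) = 22528 - (-14*(-113)*(-113 - 151) - (-16880)/(-22244)) = 22528 - (-14*(-113)*(-264) - (-16880)*(-1)/22244) = 22528 - (-417648 - 1*4220/5561) = 22528 - (-417648 - 4220/5561) = 22528 - 1*(-2322544748/5561) = 22528 + 2322544748/5561 = 2447822956/5561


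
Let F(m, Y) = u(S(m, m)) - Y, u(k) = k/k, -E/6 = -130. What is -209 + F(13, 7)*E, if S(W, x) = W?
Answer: -4889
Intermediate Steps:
E = 780 (E = -6*(-130) = 780)
u(k) = 1
F(m, Y) = 1 - Y
-209 + F(13, 7)*E = -209 + (1 - 1*7)*780 = -209 + (1 - 7)*780 = -209 - 6*780 = -209 - 4680 = -4889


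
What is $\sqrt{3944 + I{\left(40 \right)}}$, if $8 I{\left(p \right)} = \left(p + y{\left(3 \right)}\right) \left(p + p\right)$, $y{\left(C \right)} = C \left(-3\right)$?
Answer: $\sqrt{4254} \approx 65.223$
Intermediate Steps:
$y{\left(C \right)} = - 3 C$
$I{\left(p \right)} = \frac{p \left(-9 + p\right)}{4}$ ($I{\left(p \right)} = \frac{\left(p - 9\right) \left(p + p\right)}{8} = \frac{\left(p - 9\right) 2 p}{8} = \frac{\left(-9 + p\right) 2 p}{8} = \frac{2 p \left(-9 + p\right)}{8} = \frac{p \left(-9 + p\right)}{4}$)
$\sqrt{3944 + I{\left(40 \right)}} = \sqrt{3944 + \frac{1}{4} \cdot 40 \left(-9 + 40\right)} = \sqrt{3944 + \frac{1}{4} \cdot 40 \cdot 31} = \sqrt{3944 + 310} = \sqrt{4254}$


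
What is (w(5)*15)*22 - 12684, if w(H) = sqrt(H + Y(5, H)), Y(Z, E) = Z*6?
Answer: -12684 + 330*sqrt(35) ≈ -10732.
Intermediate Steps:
Y(Z, E) = 6*Z
w(H) = sqrt(30 + H) (w(H) = sqrt(H + 6*5) = sqrt(H + 30) = sqrt(30 + H))
(w(5)*15)*22 - 12684 = (sqrt(30 + 5)*15)*22 - 12684 = (sqrt(35)*15)*22 - 12684 = (15*sqrt(35))*22 - 12684 = 330*sqrt(35) - 12684 = -12684 + 330*sqrt(35)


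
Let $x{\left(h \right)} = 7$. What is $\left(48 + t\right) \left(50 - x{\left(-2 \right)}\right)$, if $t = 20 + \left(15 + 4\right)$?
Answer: $3741$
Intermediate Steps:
$t = 39$ ($t = 20 + 19 = 39$)
$\left(48 + t\right) \left(50 - x{\left(-2 \right)}\right) = \left(48 + 39\right) \left(50 - 7\right) = 87 \left(50 - 7\right) = 87 \cdot 43 = 3741$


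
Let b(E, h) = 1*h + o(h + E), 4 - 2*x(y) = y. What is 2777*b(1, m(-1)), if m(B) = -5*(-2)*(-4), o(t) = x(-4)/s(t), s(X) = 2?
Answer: -105526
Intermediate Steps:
x(y) = 2 - y/2
o(t) = 2 (o(t) = (2 - ½*(-4))/2 = (2 + 2)*(½) = 4*(½) = 2)
m(B) = -40 (m(B) = 10*(-4) = -40)
b(E, h) = 2 + h (b(E, h) = 1*h + 2 = h + 2 = 2 + h)
2777*b(1, m(-1)) = 2777*(2 - 40) = 2777*(-38) = -105526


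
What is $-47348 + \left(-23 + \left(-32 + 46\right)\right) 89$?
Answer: $-48149$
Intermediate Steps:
$-47348 + \left(-23 + \left(-32 + 46\right)\right) 89 = -47348 + \left(-23 + 14\right) 89 = -47348 - 801 = -48149$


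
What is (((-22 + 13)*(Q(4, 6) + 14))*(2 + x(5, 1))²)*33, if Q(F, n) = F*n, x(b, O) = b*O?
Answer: -553014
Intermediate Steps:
x(b, O) = O*b
(((-22 + 13)*(Q(4, 6) + 14))*(2 + x(5, 1))²)*33 = (((-22 + 13)*(4*6 + 14))*(2 + 1*5)²)*33 = ((-9*(24 + 14))*(2 + 5)²)*33 = (-9*38*7²)*33 = -342*49*33 = -16758*33 = -553014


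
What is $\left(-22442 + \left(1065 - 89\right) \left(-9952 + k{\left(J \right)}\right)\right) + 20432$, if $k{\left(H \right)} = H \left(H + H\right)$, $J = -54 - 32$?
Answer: $4721830$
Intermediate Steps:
$J = -86$ ($J = -54 - 32 = -86$)
$k{\left(H \right)} = 2 H^{2}$ ($k{\left(H \right)} = H 2 H = 2 H^{2}$)
$\left(-22442 + \left(1065 - 89\right) \left(-9952 + k{\left(J \right)}\right)\right) + 20432 = \left(-22442 + \left(1065 - 89\right) \left(-9952 + 2 \left(-86\right)^{2}\right)\right) + 20432 = \left(-22442 + 976 \left(-9952 + 2 \cdot 7396\right)\right) + 20432 = \left(-22442 + 976 \left(-9952 + 14792\right)\right) + 20432 = \left(-22442 + 976 \cdot 4840\right) + 20432 = \left(-22442 + 4723840\right) + 20432 = 4701398 + 20432 = 4721830$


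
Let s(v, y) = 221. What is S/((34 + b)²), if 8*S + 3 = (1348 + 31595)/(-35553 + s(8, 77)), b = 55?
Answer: -138939/2238918176 ≈ -6.2056e-5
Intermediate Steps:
S = -138939/282656 (S = -3/8 + ((1348 + 31595)/(-35553 + 221))/8 = -3/8 + (32943/(-35332))/8 = -3/8 + (32943*(-1/35332))/8 = -3/8 + (⅛)*(-32943/35332) = -3/8 - 32943/282656 = -138939/282656 ≈ -0.49155)
S/((34 + b)²) = -138939/(282656*(34 + 55)²) = -138939/(282656*(89²)) = -138939/282656/7921 = -138939/282656*1/7921 = -138939/2238918176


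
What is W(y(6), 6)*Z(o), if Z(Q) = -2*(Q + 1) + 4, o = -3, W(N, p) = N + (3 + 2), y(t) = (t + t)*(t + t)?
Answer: 1192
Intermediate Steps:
y(t) = 4*t² (y(t) = (2*t)*(2*t) = 4*t²)
W(N, p) = 5 + N (W(N, p) = N + 5 = 5 + N)
Z(Q) = 2 - 2*Q (Z(Q) = -2*(1 + Q) + 4 = (-2 - 2*Q) + 4 = 2 - 2*Q)
W(y(6), 6)*Z(o) = (5 + 4*6²)*(2 - 2*(-3)) = (5 + 4*36)*(2 + 6) = (5 + 144)*8 = 149*8 = 1192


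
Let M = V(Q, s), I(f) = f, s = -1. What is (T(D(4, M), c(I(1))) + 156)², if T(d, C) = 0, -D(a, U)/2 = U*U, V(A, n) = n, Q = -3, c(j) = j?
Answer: 24336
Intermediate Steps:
M = -1
D(a, U) = -2*U² (D(a, U) = -2*U*U = -2*U²)
(T(D(4, M), c(I(1))) + 156)² = (0 + 156)² = 156² = 24336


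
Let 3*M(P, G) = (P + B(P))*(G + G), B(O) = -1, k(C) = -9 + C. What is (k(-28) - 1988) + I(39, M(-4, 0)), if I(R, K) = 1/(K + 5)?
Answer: -10124/5 ≈ -2024.8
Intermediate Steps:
M(P, G) = 2*G*(-1 + P)/3 (M(P, G) = ((P - 1)*(G + G))/3 = ((-1 + P)*(2*G))/3 = (2*G*(-1 + P))/3 = 2*G*(-1 + P)/3)
I(R, K) = 1/(5 + K)
(k(-28) - 1988) + I(39, M(-4, 0)) = ((-9 - 28) - 1988) + 1/(5 + (⅔)*0*(-1 - 4)) = (-37 - 1988) + 1/(5 + (⅔)*0*(-5)) = -2025 + 1/(5 + 0) = -2025 + 1/5 = -2025 + ⅕ = -10124/5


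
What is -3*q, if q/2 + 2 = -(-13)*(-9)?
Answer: 714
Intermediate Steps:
q = -238 (q = -4 + 2*(-(-13)*(-9)) = -4 + 2*(-1*117) = -4 + 2*(-117) = -4 - 234 = -238)
-3*q = -3*(-238) = 714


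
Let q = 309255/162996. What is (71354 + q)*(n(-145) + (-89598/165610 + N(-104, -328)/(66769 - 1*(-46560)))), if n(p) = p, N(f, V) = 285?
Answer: -5294940524480746382223/509862780634540 ≈ -1.0385e+7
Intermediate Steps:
q = 103085/54332 (q = 309255*(1/162996) = 103085/54332 ≈ 1.8973)
(71354 + q)*(n(-145) + (-89598/165610 + N(-104, -328)/(66769 - 1*(-46560)))) = (71354 + 103085/54332)*(-145 + (-89598/165610 + 285/(66769 - 1*(-46560)))) = 3876908613*(-145 + (-89598*1/165610 + 285/(66769 + 46560)))/54332 = 3876908613*(-145 + (-44799/82805 + 285/113329))/54332 = 3876908613*(-145 - 5053426446/9384207845)/54332 = (3876908613/54332)*(-1365763563971/9384207845) = -5294940524480746382223/509862780634540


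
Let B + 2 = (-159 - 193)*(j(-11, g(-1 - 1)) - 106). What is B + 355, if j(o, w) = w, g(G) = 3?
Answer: 36609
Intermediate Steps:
B = 36254 (B = -2 + (-159 - 193)*(3 - 106) = -2 - 352*(-103) = -2 + 36256 = 36254)
B + 355 = 36254 + 355 = 36609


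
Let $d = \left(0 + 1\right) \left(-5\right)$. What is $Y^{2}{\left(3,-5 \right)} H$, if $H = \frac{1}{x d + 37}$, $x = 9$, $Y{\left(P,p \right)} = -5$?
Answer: $- \frac{25}{8} \approx -3.125$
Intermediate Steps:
$d = -5$ ($d = 1 \left(-5\right) = -5$)
$H = - \frac{1}{8}$ ($H = \frac{1}{9 \left(-5\right) + 37} = \frac{1}{-45 + 37} = \frac{1}{-8} = - \frac{1}{8} \approx -0.125$)
$Y^{2}{\left(3,-5 \right)} H = \left(-5\right)^{2} \left(- \frac{1}{8}\right) = 25 \left(- \frac{1}{8}\right) = - \frac{25}{8}$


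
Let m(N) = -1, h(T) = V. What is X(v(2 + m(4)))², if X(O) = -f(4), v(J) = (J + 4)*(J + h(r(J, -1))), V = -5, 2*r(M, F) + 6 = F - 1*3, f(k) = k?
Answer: 16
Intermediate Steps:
r(M, F) = -9/2 + F/2 (r(M, F) = -3 + (F - 1*3)/2 = -3 + (F - 3)/2 = -3 + (-3 + F)/2 = -3 + (-3/2 + F/2) = -9/2 + F/2)
h(T) = -5
v(J) = (-5 + J)*(4 + J) (v(J) = (J + 4)*(J - 5) = (4 + J)*(-5 + J) = (-5 + J)*(4 + J))
X(O) = -4 (X(O) = -1*4 = -4)
X(v(2 + m(4)))² = (-4)² = 16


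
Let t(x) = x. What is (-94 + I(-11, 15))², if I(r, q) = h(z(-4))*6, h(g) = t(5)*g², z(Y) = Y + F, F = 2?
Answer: 676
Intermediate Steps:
z(Y) = 2 + Y (z(Y) = Y + 2 = 2 + Y)
h(g) = 5*g²
I(r, q) = 120 (I(r, q) = (5*(2 - 4)²)*6 = (5*(-2)²)*6 = (5*4)*6 = 20*6 = 120)
(-94 + I(-11, 15))² = (-94 + 120)² = 26² = 676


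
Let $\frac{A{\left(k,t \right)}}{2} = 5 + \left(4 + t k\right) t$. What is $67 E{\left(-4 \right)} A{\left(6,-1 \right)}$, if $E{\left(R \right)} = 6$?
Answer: $5628$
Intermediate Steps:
$A{\left(k,t \right)} = 10 + 2 t \left(4 + k t\right)$ ($A{\left(k,t \right)} = 2 \left(5 + \left(4 + t k\right) t\right) = 2 \left(5 + \left(4 + k t\right) t\right) = 2 \left(5 + t \left(4 + k t\right)\right) = 10 + 2 t \left(4 + k t\right)$)
$67 E{\left(-4 \right)} A{\left(6,-1 \right)} = 67 \cdot 6 \left(10 + 8 \left(-1\right) + 2 \cdot 6 \left(-1\right)^{2}\right) = 402 \left(10 - 8 + 2 \cdot 6 \cdot 1\right) = 402 \left(10 - 8 + 12\right) = 402 \cdot 14 = 5628$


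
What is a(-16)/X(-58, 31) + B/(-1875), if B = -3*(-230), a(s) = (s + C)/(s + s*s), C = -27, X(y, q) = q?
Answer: -69523/186000 ≈ -0.37378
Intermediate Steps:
a(s) = (-27 + s)/(s + s²) (a(s) = (s - 27)/(s + s*s) = (-27 + s)/(s + s²))
B = 690
a(-16)/X(-58, 31) + B/(-1875) = ((-27 - 16)/((-16)*(1 - 16)))/31 + 690/(-1875) = -1/16*(-43)/(-15)*(1/31) + 690*(-1/1875) = -1/16*(-1/15)*(-43)*(1/31) - 46/125 = -43/240*1/31 - 46/125 = -43/7440 - 46/125 = -69523/186000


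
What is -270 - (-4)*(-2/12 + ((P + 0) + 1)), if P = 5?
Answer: -740/3 ≈ -246.67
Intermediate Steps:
-270 - (-4)*(-2/12 + ((P + 0) + 1)) = -270 - (-4)*(-2/12 + ((5 + 0) + 1)) = -270 - (-4)*(-2*1/12 + (5 + 1)) = -270 - (-4)*(-1/6 + 6) = -270 - (-4)*35/6 = -270 - 1*(-70/3) = -270 + 70/3 = -740/3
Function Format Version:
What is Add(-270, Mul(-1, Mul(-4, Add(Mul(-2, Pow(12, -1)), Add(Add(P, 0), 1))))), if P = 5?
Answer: Rational(-740, 3) ≈ -246.67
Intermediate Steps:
Add(-270, Mul(-1, Mul(-4, Add(Mul(-2, Pow(12, -1)), Add(Add(P, 0), 1))))) = Add(-270, Mul(-1, Mul(-4, Add(Mul(-2, Pow(12, -1)), Add(Add(5, 0), 1))))) = Add(-270, Mul(-1, Mul(-4, Add(Mul(-2, Rational(1, 12)), Add(5, 1))))) = Add(-270, Mul(-1, Mul(-4, Add(Rational(-1, 6), 6)))) = Add(-270, Mul(-1, Mul(-4, Rational(35, 6)))) = Add(-270, Mul(-1, Rational(-70, 3))) = Add(-270, Rational(70, 3)) = Rational(-740, 3)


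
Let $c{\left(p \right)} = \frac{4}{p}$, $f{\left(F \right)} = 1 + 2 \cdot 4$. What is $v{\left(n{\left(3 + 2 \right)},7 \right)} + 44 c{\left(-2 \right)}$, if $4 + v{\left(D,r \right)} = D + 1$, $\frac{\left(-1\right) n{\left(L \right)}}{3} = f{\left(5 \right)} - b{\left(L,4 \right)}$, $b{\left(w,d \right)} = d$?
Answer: $-106$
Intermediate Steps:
$f{\left(F \right)} = 9$ ($f{\left(F \right)} = 1 + 8 = 9$)
$n{\left(L \right)} = -15$ ($n{\left(L \right)} = - 3 \left(9 - 4\right) = \left(-3\right) 5 = -15$)
$v{\left(D,r \right)} = -3 + D$ ($v{\left(D,r \right)} = -4 + \left(D + 1\right) = -4 + \left(1 + D\right) = -3 + D$)
$v{\left(n{\left(3 + 2 \right)},7 \right)} + 44 c{\left(-2 \right)} = \left(-3 - 15\right) + 44 \frac{4}{-2} = -18 + 44 \cdot 4 \left(- \frac{1}{2}\right) = -18 + 44 \left(-2\right) = -18 - 88 = -106$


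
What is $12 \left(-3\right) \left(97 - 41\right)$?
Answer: $-2016$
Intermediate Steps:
$12 \left(-3\right) \left(97 - 41\right) = \left(-36\right) 56 = -2016$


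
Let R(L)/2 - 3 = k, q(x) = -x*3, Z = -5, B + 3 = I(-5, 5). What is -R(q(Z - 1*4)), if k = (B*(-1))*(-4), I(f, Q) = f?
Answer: 58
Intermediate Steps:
B = -8 (B = -3 - 5 = -8)
q(x) = -3*x
k = -32 (k = -8*(-1)*(-4) = 8*(-4) = -32)
R(L) = -58 (R(L) = 6 + 2*(-32) = 6 - 64 = -58)
-R(q(Z - 1*4)) = -1*(-58) = 58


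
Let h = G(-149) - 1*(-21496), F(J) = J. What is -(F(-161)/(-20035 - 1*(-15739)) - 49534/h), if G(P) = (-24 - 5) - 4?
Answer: 209342521/92205048 ≈ 2.2704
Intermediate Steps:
G(P) = -33 (G(P) = -29 - 4 = -33)
h = 21463 (h = -33 - 1*(-21496) = -33 + 21496 = 21463)
-(F(-161)/(-20035 - 1*(-15739)) - 49534/h) = -(-161/(-20035 - 1*(-15739)) - 49534/21463) = -(-161/(-20035 + 15739) - 49534*1/21463) = -(-161/(-4296) - 49534/21463) = -(-161*(-1/4296) - 49534/21463) = -(161/4296 - 49534/21463) = -1*(-209342521/92205048) = 209342521/92205048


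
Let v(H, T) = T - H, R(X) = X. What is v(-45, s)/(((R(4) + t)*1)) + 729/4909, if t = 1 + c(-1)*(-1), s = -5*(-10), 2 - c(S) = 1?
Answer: 469271/19636 ≈ 23.898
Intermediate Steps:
c(S) = 1 (c(S) = 2 - 1*1 = 2 - 1 = 1)
s = 50
t = 0 (t = 1 + 1*(-1) = 1 - 1 = 0)
v(-45, s)/(((R(4) + t)*1)) + 729/4909 = (50 - 1*(-45))/(((4 + 0)*1)) + 729/4909 = (50 + 45)/((4*1)) + 729*(1/4909) = 95/4 + 729/4909 = 469271/19636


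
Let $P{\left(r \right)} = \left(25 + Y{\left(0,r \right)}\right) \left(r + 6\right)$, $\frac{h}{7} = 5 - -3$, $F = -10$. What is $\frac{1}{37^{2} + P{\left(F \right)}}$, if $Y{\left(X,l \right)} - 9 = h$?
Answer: $\frac{1}{1009} \approx 0.00099108$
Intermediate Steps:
$h = 56$ ($h = 7 \left(5 - -3\right) = 7 \left(5 + 3\right) = 7 \cdot 8 = 56$)
$Y{\left(X,l \right)} = 65$ ($Y{\left(X,l \right)} = 9 + 56 = 65$)
$P{\left(r \right)} = 540 + 90 r$ ($P{\left(r \right)} = \left(25 + 65\right) \left(r + 6\right) = 90 \left(6 + r\right) = 540 + 90 r$)
$\frac{1}{37^{2} + P{\left(F \right)}} = \frac{1}{37^{2} + \left(540 + 90 \left(-10\right)\right)} = \frac{1}{1369 + \left(540 - 900\right)} = \frac{1}{1369 - 360} = \frac{1}{1009}$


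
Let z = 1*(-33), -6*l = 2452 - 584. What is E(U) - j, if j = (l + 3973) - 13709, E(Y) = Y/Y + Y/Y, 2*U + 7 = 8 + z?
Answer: 30148/3 ≈ 10049.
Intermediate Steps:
l = -934/3 (l = -(2452 - 584)/6 = -1/6*1868 = -934/3 ≈ -311.33)
z = -33
U = -16 (U = -7/2 + (8 - 33)/2 = -7/2 + (1/2)*(-25) = -7/2 - 25/2 = -16)
E(Y) = 2 (E(Y) = 1 + 1 = 2)
j = -30142/3 (j = (-934/3 + 3973) - 13709 = 10985/3 - 13709 = -30142/3 ≈ -10047.)
E(U) - j = 2 - 1*(-30142/3) = 2 + 30142/3 = 30148/3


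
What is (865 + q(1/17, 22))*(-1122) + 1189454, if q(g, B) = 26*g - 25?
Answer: 245258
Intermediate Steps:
q(g, B) = -25 + 26*g
(865 + q(1/17, 22))*(-1122) + 1189454 = (865 + (-25 + 26/17))*(-1122) + 1189454 = (865 - 399/17)*(-1122) + 1189454 = (14306/17)*(-1122) + 1189454 = -944196 + 1189454 = 245258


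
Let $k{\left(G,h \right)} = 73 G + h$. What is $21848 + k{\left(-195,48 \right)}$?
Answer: $7661$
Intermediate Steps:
$k{\left(G,h \right)} = h + 73 G$
$21848 + k{\left(-195,48 \right)} = 21848 + \left(48 + 73 \left(-195\right)\right) = 21848 + \left(48 - 14235\right) = 21848 - 14187 = 7661$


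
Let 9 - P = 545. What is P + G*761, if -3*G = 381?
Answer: -97183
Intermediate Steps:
G = -127 (G = -1/3*381 = -127)
P = -536 (P = 9 - 1*545 = 9 - 545 = -536)
P + G*761 = -536 - 127*761 = -536 - 96647 = -97183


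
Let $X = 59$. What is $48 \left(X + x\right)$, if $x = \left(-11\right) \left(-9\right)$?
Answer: $7584$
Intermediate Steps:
$x = 99$
$48 \left(X + x\right) = 48 \left(59 + 99\right) = 48 \cdot 158 = 7584$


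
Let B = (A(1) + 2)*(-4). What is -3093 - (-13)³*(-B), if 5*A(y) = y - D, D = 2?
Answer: 63627/5 ≈ 12725.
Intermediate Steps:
A(y) = -⅖ + y/5 (A(y) = (y - 1*2)/5 = (y - 2)/5 = (-2 + y)/5 = -⅖ + y/5)
B = -36/5 (B = ((-⅖ + (⅕)*1) + 2)*(-4) = ((-⅖ + ⅕) + 2)*(-4) = (-⅕ + 2)*(-4) = (9/5)*(-4) = -36/5 ≈ -7.2000)
-3093 - (-13)³*(-B) = -3093 - (-13)³*(-1*(-36/5)) = -3093 - (-2197)*36/5 = -3093 - 1*(-79092/5) = -3093 + 79092/5 = 63627/5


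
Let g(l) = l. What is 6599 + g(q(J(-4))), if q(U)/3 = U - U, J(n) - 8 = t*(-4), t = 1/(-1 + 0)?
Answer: 6599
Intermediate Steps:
t = -1 (t = 1/(-1) = -1)
J(n) = 12 (J(n) = 8 - 1*(-4) = 8 + 4 = 12)
q(U) = 0 (q(U) = 3*(U - U) = 3*0 = 0)
6599 + g(q(J(-4))) = 6599 + 0 = 6599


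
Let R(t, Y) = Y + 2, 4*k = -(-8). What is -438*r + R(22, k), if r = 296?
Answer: -129644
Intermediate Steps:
k = 2 (k = (-(-8))/4 = (-4*(-2))/4 = (1/4)*8 = 2)
R(t, Y) = 2 + Y
-438*r + R(22, k) = -438*296 + (2 + 2) = -129648 + 4 = -129644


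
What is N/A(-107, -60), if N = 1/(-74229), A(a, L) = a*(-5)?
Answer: -1/39712515 ≈ -2.5181e-8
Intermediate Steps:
A(a, L) = -5*a
N = -1/74229 ≈ -1.3472e-5
N/A(-107, -60) = -1/(74229*((-5*(-107)))) = -1/74229/535 = -1/74229*1/535 = -1/39712515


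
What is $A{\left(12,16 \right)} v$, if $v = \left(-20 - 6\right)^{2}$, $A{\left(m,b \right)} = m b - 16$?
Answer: $118976$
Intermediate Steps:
$A{\left(m,b \right)} = -16 + b m$ ($A{\left(m,b \right)} = b m - 16 = -16 + b m$)
$v = 676$ ($v = \left(-26\right)^{2} = 676$)
$A{\left(12,16 \right)} v = \left(-16 + 16 \cdot 12\right) 676 = \left(-16 + 192\right) 676 = 176 \cdot 676 = 118976$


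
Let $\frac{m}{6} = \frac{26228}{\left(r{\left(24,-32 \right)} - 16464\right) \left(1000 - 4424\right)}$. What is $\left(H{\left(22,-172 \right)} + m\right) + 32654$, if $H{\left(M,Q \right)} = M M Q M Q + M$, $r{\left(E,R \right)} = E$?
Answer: $\frac{738914707234077}{2345440} \approx 3.1504 \cdot 10^{8}$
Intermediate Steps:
$H{\left(M,Q \right)} = M + M^{3} Q^{2}$ ($H{\left(M,Q \right)} = M^{2} Q M Q + M = Q M^{2} M Q + M = Q M^{3} Q + M = M^{3} Q^{2} + M = M + M^{3} Q^{2}$)
$m = \frac{6557}{2345440}$ ($m = 6 \frac{26228}{\left(24 - 16464\right) \left(1000 - 4424\right)} = 6 \frac{26228}{\left(-16440\right) \left(-3424\right)} = 6 \cdot \frac{26228}{56290560} = 6 \cdot 26228 \cdot \frac{1}{56290560} = 6 \cdot \frac{6557}{14072640} = \frac{6557}{2345440} \approx 0.0027956$)
$\left(H{\left(22,-172 \right)} + m\right) + 32654 = \left(\left(22 + 22^{3} \left(-172\right)^{2}\right) + \frac{6557}{2345440}\right) + 32654 = \left(\left(22 + 10648 \cdot 29584\right) + \frac{6557}{2345440}\right) + 32654 = \left(\left(22 + 315010432\right) + \frac{6557}{2345440}\right) + 32654 = \left(315010454 + \frac{6557}{2345440}\right) + 32654 = \frac{738838119236317}{2345440} + 32654 = \frac{738914707234077}{2345440}$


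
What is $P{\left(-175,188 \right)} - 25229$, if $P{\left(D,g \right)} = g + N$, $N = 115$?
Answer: $-24926$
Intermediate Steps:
$P{\left(D,g \right)} = 115 + g$ ($P{\left(D,g \right)} = g + 115 = 115 + g$)
$P{\left(-175,188 \right)} - 25229 = \left(115 + 188\right) - 25229 = 303 - 25229 = -24926$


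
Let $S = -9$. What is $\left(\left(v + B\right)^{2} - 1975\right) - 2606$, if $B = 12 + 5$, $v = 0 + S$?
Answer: $-4517$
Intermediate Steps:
$v = -9$ ($v = 0 - 9 = -9$)
$B = 17$
$\left(\left(v + B\right)^{2} - 1975\right) - 2606 = \left(\left(-9 + 17\right)^{2} - 1975\right) - 2606 = \left(8^{2} - 1975\right) - 2606 = \left(64 - 1975\right) - 2606 = -1911 - 2606 = -4517$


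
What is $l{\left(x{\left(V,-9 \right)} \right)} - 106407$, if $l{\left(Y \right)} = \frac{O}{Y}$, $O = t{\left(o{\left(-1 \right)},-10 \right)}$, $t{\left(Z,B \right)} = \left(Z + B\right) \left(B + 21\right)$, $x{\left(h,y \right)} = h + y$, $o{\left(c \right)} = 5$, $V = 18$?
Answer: $- \frac{957718}{9} \approx -1.0641 \cdot 10^{5}$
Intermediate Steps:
$t{\left(Z,B \right)} = \left(21 + B\right) \left(B + Z\right)$ ($t{\left(Z,B \right)} = \left(B + Z\right) \left(21 + B\right) = \left(21 + B\right) \left(B + Z\right)$)
$O = -55$ ($O = \left(-10\right)^{2} + 21 \left(-10\right) + 21 \cdot 5 - 50 = 100 - 210 + 105 - 50 = -55$)
$l{\left(Y \right)} = - \frac{55}{Y}$
$l{\left(x{\left(V,-9 \right)} \right)} - 106407 = - \frac{55}{18 - 9} - 106407 = - \frac{55}{9} - 106407 = - \frac{957718}{9}$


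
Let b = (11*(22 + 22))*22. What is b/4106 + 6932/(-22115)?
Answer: 103508864/45402095 ≈ 2.2798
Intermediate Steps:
b = 10648 (b = (11*44)*22 = 484*22 = 10648)
b/4106 + 6932/(-22115) = 10648/4106 + 6932/(-22115) = 10648*(1/4106) + 6932*(-1/22115) = 5324/2053 - 6932/22115 = 103508864/45402095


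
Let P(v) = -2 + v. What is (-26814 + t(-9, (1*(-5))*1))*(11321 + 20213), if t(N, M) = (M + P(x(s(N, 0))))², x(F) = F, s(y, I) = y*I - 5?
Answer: -841011780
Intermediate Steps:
s(y, I) = -5 + I*y (s(y, I) = I*y - 5 = -5 + I*y)
t(N, M) = (-7 + M)² (t(N, M) = (M + (-2 + (-5 + 0*N)))² = (M + (-2 + (-5 + 0)))² = (M + (-2 - 5))² = (M - 7)² = (-7 + M)²)
(-26814 + t(-9, (1*(-5))*1))*(11321 + 20213) = (-26814 + (-7 + (1*(-5))*1)²)*(11321 + 20213) = (-26814 + (-7 - 5*1)²)*31534 = (-26814 + (-7 - 5)²)*31534 = (-26814 + (-12)²)*31534 = (-26814 + 144)*31534 = -26670*31534 = -841011780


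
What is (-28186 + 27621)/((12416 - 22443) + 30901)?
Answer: -565/20874 ≈ -0.027067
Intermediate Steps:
(-28186 + 27621)/((12416 - 22443) + 30901) = -565/(-10027 + 30901) = -565/20874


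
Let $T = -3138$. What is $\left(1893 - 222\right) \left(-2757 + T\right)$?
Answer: $-9850545$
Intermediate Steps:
$\left(1893 - 222\right) \left(-2757 + T\right) = \left(1893 - 222\right) \left(-2757 - 3138\right) = 1671 \left(-5895\right) = -9850545$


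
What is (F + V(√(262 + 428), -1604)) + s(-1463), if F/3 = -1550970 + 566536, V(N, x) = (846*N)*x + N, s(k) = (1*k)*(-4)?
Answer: -2947450 - 1356983*√690 ≈ -3.8592e+7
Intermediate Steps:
s(k) = -4*k (s(k) = k*(-4) = -4*k)
V(N, x) = N + 846*N*x (V(N, x) = 846*N*x + N = N + 846*N*x)
F = -2953302 (F = 3*(-1550970 + 566536) = 3*(-984434) = -2953302)
(F + V(√(262 + 428), -1604)) + s(-1463) = (-2953302 + √(262 + 428)*(1 + 846*(-1604))) - 4*(-1463) = (-2953302 + √690*(1 - 1356984)) + 5852 = (-2953302 + √690*(-1356983)) + 5852 = (-2953302 - 1356983*√690) + 5852 = -2947450 - 1356983*√690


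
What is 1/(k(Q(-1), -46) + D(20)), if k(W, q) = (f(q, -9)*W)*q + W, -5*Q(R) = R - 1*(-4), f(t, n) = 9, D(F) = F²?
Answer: 5/3239 ≈ 0.0015437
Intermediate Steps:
Q(R) = -⅘ - R/5 (Q(R) = -(R - 1*(-4))/5 = -(R + 4)/5 = -(4 + R)/5 = -⅘ - R/5)
k(W, q) = W + 9*W*q (k(W, q) = (9*W)*q + W = 9*W*q + W = W + 9*W*q)
1/(k(Q(-1), -46) + D(20)) = 1/((-⅘ - ⅕*(-1))*(1 + 9*(-46)) + 20²) = 1/((-⅘ + ⅕)*(1 - 414) + 400) = 1/(-⅗*(-413) + 400) = 1/(1239/5 + 400) = 1/(3239/5) = 5/3239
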